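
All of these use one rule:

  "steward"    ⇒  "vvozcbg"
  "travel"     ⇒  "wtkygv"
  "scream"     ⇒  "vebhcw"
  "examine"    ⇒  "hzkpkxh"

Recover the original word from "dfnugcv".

Shifts by position in steward: pos 0: s→v (+3), pos 1: t→v (+2), pos 2: e→o (+10), pos 3: w→z (+3), pos 4: a→c (+2), pos 5: r→b (+10) — repeating every 3. The shifts repeat in a cycle of length 3: positions 0,1,… shift by +3, +2, +10, then the pattern repeats.
Undoing it on dfnugcv: d−3=a, f−2=d, n−10=d, u−3=r, g−2=e, c−10=s, v−3=s.

address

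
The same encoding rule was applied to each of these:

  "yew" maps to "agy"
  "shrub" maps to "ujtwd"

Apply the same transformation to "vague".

xciwg

This is a Caesar cipher with shift 2.
Applying it to vague: v+2=x, a+2=c, g+2=i, u+2=w, e+2=g.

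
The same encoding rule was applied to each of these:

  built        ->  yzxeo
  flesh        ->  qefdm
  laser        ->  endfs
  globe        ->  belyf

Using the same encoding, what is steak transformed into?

This is an affine cipher: with a=0,…,z=25, each position x becomes (11x+13) mod 26.
On steak: s(18)→11·18+13≡3=d; t(19)→11·19+13≡14=o; e(4)→11·4+13≡5=f; a(0)→11·0+13≡13=n; k(10)→11·10+13≡19=t (all mod 26).

dofnt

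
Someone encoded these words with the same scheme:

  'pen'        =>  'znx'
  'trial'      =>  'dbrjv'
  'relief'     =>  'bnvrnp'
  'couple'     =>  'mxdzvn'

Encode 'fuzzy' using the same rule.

The shift depends on letter class: consonant p→z is +10, but vowel e→n is +9. Vowels shift forward by 9 and consonants shift forward by 10.
Applying it to fuzzy: f(cons)+10=p, u(vowel)+9=d, z(cons)+10=j, z(cons)+10=j, y(cons)+10=i.

pdjji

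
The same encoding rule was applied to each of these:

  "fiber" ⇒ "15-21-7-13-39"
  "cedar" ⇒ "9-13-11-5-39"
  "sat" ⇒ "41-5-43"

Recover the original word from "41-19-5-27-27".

shall

f(#6)→15 and i(#9)→21: differences scale by 2, so n = 2·pos + 3. With a=1..z=26, the number is 2·pos + 3.
Undoing it on 41-19-5-27-27: 41→(41−3)÷2=19=s, 19→(19−3)÷2=8=h, 5→(5−3)÷2=1=a, 27→(27−3)÷2=12=l, 27→(27−3)÷2=12=l.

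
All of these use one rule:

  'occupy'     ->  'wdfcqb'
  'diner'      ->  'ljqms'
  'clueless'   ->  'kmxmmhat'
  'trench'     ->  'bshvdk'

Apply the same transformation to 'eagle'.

A repeating key of period 3 is used — shifts +8, +1, +3 over and over.
On eagle: e+8=m, a+1=b, g+3=j, l+8=t, e+1=f.

mbjtf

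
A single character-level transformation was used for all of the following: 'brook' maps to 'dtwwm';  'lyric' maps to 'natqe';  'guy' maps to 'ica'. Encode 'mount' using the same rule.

owcpv

The shift depends on letter class: consonant b→d is +2, but vowel o→w is +8. Vowels shift forward by 8 and consonants shift forward by 2.
On mount: m(cons)+2=o, o(vowel)+8=w, u(vowel)+8=c, n(cons)+2=p, t(cons)+2=v.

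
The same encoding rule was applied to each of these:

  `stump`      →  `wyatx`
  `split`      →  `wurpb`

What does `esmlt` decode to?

In stump: s→w is +4, t→y is +5, u→a is +6, m→t is +7 — the shift increases by 1 each position. Each letter shifts forward by (position + 4), i.e. 4, 5, 6, … — the shift grows by one for each successive letter.
Reversing it on esmlt: e−4=a, s−5=n, m−6=g, l−7=e, t−8=l.

angel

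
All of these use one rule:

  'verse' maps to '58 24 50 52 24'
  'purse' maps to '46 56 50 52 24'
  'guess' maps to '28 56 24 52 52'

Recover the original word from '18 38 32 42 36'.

v(#22)→58 and e(#5)→24: differences scale by 2, so n = 2·pos + 14. With a=1..z=26, the number is 2·pos + 14.
Decoding 18 38 32 42 36: 18→(18−14)÷2=2=b, 38→(38−14)÷2=12=l, 32→(32−14)÷2=9=i, 42→(42−14)÷2=14=n, 36→(36−14)÷2=11=k.

blink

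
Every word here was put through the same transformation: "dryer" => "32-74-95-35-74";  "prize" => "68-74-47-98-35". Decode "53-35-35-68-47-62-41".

The formula is n = 3×(alphabet index, a=1) + 20.
Decoding 53-35-35-68-47-62-41: 53→(53−20)÷3=11=k, 35→(35−20)÷3=5=e, 35→(35−20)÷3=5=e, 68→(68−20)÷3=16=p, 47→(47−20)÷3=9=i, 62→(62−20)÷3=14=n, 41→(41−20)÷3=7=g.

keeping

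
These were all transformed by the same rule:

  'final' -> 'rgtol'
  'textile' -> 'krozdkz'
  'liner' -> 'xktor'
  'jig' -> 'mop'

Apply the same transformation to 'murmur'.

xasxas

The output letters match the input read backwards, each shifted +6: final reversed is lanif. Two steps: reverse the string, then apply a Caesar shift of +6.
Applying it to murmur: reverse → rumrum; then shift: r+6=x, u+6=a, m+6=s, r+6=x, u+6=a, m+6=s.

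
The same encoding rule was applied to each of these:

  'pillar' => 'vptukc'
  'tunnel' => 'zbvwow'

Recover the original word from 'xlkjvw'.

recall

In pillar: p→v is +6, i→p is +7, l→t is +8, l→u is +9 — the shift increases by 1 each position. Each letter shifts forward by (position + 6), i.e. 6, 7, 8, … — the shift grows by one for each successive letter.
Undoing it on xlkjvw: x−6=r, l−7=e, k−8=c, j−9=a, v−10=l, w−11=l.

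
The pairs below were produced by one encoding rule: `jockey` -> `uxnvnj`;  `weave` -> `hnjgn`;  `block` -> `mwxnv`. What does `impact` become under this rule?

rxajne

The shift depends on letter class: consonant j→u is +11, but vowel o→x is +9. The rule splits by letter class: vowels +9, consonants +11.
Applying it to impact: i(vowel)+9=r, m(cons)+11=x, p(cons)+11=a, a(vowel)+9=j, c(cons)+11=n, t(cons)+11=e.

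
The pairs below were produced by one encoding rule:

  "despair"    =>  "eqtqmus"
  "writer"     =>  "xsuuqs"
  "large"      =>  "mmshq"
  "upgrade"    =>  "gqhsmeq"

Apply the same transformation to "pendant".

The shift depends on letter class: consonant d→e is +1, but vowel e→q is +12. Vowels shift forward by 12 and consonants shift forward by 1.
Applying it to pendant: p(cons)+1=q, e(vowel)+12=q, n(cons)+1=o, d(cons)+1=e, a(vowel)+12=m, n(cons)+1=o, t(cons)+1=u.

qqoemou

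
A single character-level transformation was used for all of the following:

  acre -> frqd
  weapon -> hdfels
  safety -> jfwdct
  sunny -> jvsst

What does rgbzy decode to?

climb

a(0)→f(5) and c(2)→r(17) fit y≡19x+5 (mod 26); the inverse of 19 mod 26 is 11. This is an affine cipher: with a=0,…,z=25, each position x becomes (19x+5) mod 26.
Reversing it on rgbzy: r(17)→11·(17−5)≡2=c; g(6)→11·(6−5)≡11=l; b(1)→11·(1−5)≡8=i; z(25)→11·(25−5)≡12=m; y(24)→11·(24−5)≡1=b (all mod 26).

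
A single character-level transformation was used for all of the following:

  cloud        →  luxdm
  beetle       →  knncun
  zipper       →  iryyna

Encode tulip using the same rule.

Compare letters: c→l is +9, l→u is +9, o→x is +9 — a constant shift. Each letter is shifted forward by 9 in the alphabet (a Caesar shift of +9).
On tulip: t+9=c, u+9=d, l+9=u, i+9=r, p+9=y.

cdury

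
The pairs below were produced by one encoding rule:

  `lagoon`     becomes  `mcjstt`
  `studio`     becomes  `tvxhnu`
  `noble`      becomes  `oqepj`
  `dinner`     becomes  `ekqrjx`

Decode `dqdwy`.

Letter i (0-indexed) is shifted by i+1, so successive shifts are 1, 2, 3, ….
Decoding dqdwy: d−1=c, q−2=o, d−3=a, w−4=s, y−5=t.

coast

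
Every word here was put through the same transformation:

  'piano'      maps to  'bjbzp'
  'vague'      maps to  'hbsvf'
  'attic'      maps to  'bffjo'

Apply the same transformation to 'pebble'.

The shift depends on letter class: consonant p→b is +12, but vowel i→j is +1. The rule splits by letter class: vowels +1, consonants +12.
Applying it to pebble: p(cons)+12=b, e(vowel)+1=f, b(cons)+12=n, b(cons)+12=n, l(cons)+12=x, e(vowel)+1=f.

bfnnxf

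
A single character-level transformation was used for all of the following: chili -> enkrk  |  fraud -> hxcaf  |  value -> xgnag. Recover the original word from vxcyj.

trash

Shifts by position in chili: pos 0: c→e (+2), pos 1: h→n (+6), pos 2: i→k (+2), pos 3: l→r (+6) — repeating every 2. It's a Vigenère-style cipher with numeric key [2,6]: position i shifts by key[i mod 2].
Undoing it on vxcyj: v−2=t, x−6=r, c−2=a, y−6=s, j−2=h.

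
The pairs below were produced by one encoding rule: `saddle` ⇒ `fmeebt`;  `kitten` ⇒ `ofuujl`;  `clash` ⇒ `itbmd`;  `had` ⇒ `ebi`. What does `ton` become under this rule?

The output letters match the input read backwards, each shifted +1: saddle reversed is elddas. Read the word backwards and shift each letter +1.
On ton: reverse → not; then shift: n+1=o, o+1=p, t+1=u.

opu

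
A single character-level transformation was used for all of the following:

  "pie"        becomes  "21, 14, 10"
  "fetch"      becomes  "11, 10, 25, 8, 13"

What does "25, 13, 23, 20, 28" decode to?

Letters become their 1-based position plus 5 (so a→6, b→7, …).
Decoding 25, 13, 23, 20, 28: 25→(25−5)÷1=20=t, 13→(13−5)÷1=8=h, 23→(23−5)÷1=18=r, 20→(20−5)÷1=15=o, 28→(28−5)÷1=23=w.

throw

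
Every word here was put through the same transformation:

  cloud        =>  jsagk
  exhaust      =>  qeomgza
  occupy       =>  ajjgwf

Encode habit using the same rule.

The shift depends on letter class: consonant c→j is +7, but vowel o→a is +12. The rule splits by letter class: vowels +12, consonants +7.
For habit: h(cons)+7=o, a(vowel)+12=m, b(cons)+7=i, i(vowel)+12=u, t(cons)+7=a.

omiua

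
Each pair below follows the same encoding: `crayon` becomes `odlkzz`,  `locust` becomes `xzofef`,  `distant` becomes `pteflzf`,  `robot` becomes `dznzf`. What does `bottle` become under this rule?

nzffxp

The shift depends on letter class: consonant c→o is +12, but vowel a→l is +11. The rule splits by letter class: vowels +11, consonants +12.
For bottle: b(cons)+12=n, o(vowel)+11=z, t(cons)+12=f, t(cons)+12=f, l(cons)+12=x, e(vowel)+11=p.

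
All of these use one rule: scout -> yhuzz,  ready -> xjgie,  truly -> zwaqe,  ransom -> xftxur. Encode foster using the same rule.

ltyykw

Shifts by position in scout: pos 0: s→y (+6), pos 1: c→h (+5), pos 2: o→u (+6), pos 3: u→z (+5) — repeating every 2. It's a Vigenère-style cipher with numeric key [6,5]: position i shifts by key[i mod 2].
For foster: f+6=l, o+5=t, s+6=y, t+5=y, e+6=k, r+5=w.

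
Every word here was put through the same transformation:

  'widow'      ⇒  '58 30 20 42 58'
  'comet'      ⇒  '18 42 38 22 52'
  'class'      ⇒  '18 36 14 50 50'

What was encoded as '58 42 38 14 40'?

w(#23)→58 and i(#9)→30: differences scale by 2, so n = 2·pos + 12. With a=1..z=26, the number is 2·pos + 12.
Decoding 58 42 38 14 40: 58→(58−12)÷2=23=w, 42→(42−12)÷2=15=o, 38→(38−12)÷2=13=m, 14→(14−12)÷2=1=a, 40→(40−12)÷2=14=n.

woman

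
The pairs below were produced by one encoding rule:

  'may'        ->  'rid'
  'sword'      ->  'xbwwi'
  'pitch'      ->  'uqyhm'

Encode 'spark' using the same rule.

The shift depends on letter class: consonant m→r is +5, but vowel a→i is +8. The rule splits by letter class: vowels +8, consonants +5.
On spark: s(cons)+5=x, p(cons)+5=u, a(vowel)+8=i, r(cons)+5=w, k(cons)+5=p.

xuiwp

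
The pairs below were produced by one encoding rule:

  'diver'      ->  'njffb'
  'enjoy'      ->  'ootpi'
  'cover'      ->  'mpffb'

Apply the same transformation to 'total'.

Shifts by position in diver: pos 0: d→n (+10), pos 1: i→j (+1), pos 2: v→f (+10), pos 3: e→f (+1) — repeating every 2. The shifts repeat in a cycle of length 2: positions 0,1,… shift by +10, +1, then the pattern repeats.
On total: t+10=d, o+1=p, t+10=d, a+1=b, l+10=v.

dpdbv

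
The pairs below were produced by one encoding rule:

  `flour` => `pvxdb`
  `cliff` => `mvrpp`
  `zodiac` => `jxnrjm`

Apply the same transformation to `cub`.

mdl

Two shifts are in play — +9 for a/e/i/o/u, +10 for every other letter.
Applying it to cub: c(cons)+10=m, u(vowel)+9=d, b(cons)+10=l.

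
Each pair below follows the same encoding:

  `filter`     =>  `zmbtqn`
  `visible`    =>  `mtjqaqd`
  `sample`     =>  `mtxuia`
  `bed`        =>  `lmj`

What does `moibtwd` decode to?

The word is reversed, then every letter is shifted forward by 8.
Reversing it on moibtwd: shift back: m−8=e, o−8=g, i−8=a, b−8=t, t−8=l, w−8=o, d−8=v → egatlov; then reverse → voltage.

voltage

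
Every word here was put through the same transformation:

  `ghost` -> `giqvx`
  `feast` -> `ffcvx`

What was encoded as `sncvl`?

smash

In ghost: g→g is +0, h→i is +1, o→q is +2, s→v is +3 — the shift increases by 1 each position. Letter i (0-indexed) is shifted by i+0, so successive shifts are 0, 1, 2, ….
Decoding sncvl: s−0=s, n−1=m, c−2=a, v−3=s, l−4=h.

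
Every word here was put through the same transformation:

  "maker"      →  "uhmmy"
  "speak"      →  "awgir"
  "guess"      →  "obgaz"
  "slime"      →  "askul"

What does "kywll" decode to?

Shifts by position in maker: pos 0: m→u (+8), pos 1: a→h (+7), pos 2: k→m (+2), pos 3: e→m (+8), pos 4: r→y (+7) — repeating every 3. The shifts repeat in a cycle of length 3: positions 0,1,… shift by +8, +7, +2, then the pattern repeats.
Reversing it on kywll: k−8=c, y−7=r, w−2=u, l−8=d, l−7=e.

crude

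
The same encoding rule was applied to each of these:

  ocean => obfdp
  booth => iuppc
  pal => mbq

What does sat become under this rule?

Read the word backwards and shift each letter +1.
On sat: reverse → tas; then shift: t+1=u, a+1=b, s+1=t.

ubt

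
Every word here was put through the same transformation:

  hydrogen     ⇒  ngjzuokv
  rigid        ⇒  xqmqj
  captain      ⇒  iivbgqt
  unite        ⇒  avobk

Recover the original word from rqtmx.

liner

Shifts by position in hydrogen: pos 0: h→n (+6), pos 1: y→g (+8), pos 2: d→j (+6), pos 3: r→z (+8) — repeating every 2. A repeating key of period 2 is used — shifts +6, +8 over and over.
Reversing it on rqtmx: r−6=l, q−8=i, t−6=n, m−8=e, x−6=r.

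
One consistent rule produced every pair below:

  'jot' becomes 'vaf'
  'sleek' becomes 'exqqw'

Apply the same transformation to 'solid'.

It's a constant shift of +12 (ROT12).
On solid: s+12=e, o+12=a, l+12=x, i+12=u, d+12=p.

eaxup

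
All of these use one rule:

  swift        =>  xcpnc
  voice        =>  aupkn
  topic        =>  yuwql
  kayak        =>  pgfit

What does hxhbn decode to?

crate

In swift: s→x is +5, w→c is +6, i→p is +7, f→n is +8 — the shift increases by 1 each position. Letter i (0-indexed) is shifted by i+5, so successive shifts are 5, 6, 7, ….
Undoing it on hxhbn: h−5=c, x−6=r, h−7=a, b−8=t, n−9=e.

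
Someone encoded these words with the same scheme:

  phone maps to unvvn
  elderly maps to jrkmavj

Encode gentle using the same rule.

In phone: p→u is +5, h→n is +6, o→v is +7, n→v is +8 — the shift increases by 1 each position. The shift increases by 1 at each position, starting from +5: 5, 6, 7, ….
Applying it to gentle: g+5=l, e+6=k, n+7=u, t+8=b, l+9=u, e+10=o.

lkubuo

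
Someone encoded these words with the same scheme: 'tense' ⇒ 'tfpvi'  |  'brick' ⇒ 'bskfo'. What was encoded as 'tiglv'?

their

In tense: t→t is +0, e→f is +1, n→p is +2, s→v is +3 — the shift increases by 1 each position. The shift increases by 1 at each position, starting from +0: 0, 1, 2, ….
Decoding tiglv: t−0=t, i−1=h, g−2=e, l−3=i, v−4=r.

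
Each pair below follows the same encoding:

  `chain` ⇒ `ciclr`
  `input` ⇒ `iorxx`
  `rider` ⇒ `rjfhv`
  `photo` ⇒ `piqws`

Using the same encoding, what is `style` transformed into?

Each letter shifts forward by its position index (0, 1, 2, …) — the shift grows by one for each successive letter.
Applying it to style: s+0=s, t+1=u, y+2=a, l+3=o, e+4=i.

suaoi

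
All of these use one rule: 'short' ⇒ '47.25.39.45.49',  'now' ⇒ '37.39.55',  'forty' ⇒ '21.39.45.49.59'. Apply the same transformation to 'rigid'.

s(#19)→47 and h(#8)→25: differences scale by 2, so n = 2·pos + 9. Each letter becomes 2×(its alphabet position, a=1..z=26) + 9.
For rigid: r=18→45, i=9→27, g=7→23, i=9→27, d=4→17.

45.27.23.27.17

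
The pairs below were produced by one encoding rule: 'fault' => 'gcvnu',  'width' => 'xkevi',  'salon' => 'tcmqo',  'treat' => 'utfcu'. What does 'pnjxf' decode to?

Shifts by position in fault: pos 0: f→g (+1), pos 1: a→c (+2), pos 2: u→v (+1), pos 3: l→n (+2) — repeating every 2. The shifts repeat in a cycle of length 2: positions 0,1,… shift by +1, +2, then the pattern repeats.
Undoing it on pnjxf: p−1=o, n−2=l, j−1=i, x−2=v, f−1=e.

olive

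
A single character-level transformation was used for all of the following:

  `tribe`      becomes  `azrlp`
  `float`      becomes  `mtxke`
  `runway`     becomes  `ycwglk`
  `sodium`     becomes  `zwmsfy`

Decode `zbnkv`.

steak

Letter i (0-indexed) is shifted by i+7, so successive shifts are 7, 8, 9, ….
Decoding zbnkv: z−7=s, b−8=t, n−9=e, k−10=a, v−11=k.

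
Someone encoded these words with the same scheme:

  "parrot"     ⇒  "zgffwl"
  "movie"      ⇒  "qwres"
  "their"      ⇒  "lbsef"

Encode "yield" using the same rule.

p(15)→z(25) and a(0)→g(6) fit y≡3x+6 (mod 26); the inverse of 3 mod 26 is 9. Treating letters as 0–25, the rule is x ↦ 3x + 6 (mod 26).
Applying it to yield: y(24)→3·24+6≡0=a; i(8)→3·8+6≡4=e; e(4)→3·4+6≡18=s; l(11)→3·11+6≡13=n; d(3)→3·3+6≡15=p (all mod 26).

aesnp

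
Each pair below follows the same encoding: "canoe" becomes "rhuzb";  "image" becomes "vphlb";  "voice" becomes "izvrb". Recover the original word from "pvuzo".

c(2)→r(17) and a(0)→h(7) fit y≡5x+7 (mod 26); the inverse of 5 mod 26 is 21. Treating letters as 0–25, the rule is x ↦ 5x + 7 (mod 26).
Decoding pvuzo: p(15)→21·(15−7)≡12=m; v(21)→21·(21−7)≡8=i; u(20)→21·(20−7)≡13=n; z(25)→21·(25−7)≡14=o; o(14)→21·(14−7)≡17=r (all mod 26).

minor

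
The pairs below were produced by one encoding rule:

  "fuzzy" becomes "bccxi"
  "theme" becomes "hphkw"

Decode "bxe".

buy

The output letters match the input read backwards, each shifted +3: fuzzy reversed is yzzuf. The word is reversed, then every letter is shifted forward by 3.
Undoing it on bxe: shift back: b−3=y, x−3=u, e−3=b → yub; then reverse → buy.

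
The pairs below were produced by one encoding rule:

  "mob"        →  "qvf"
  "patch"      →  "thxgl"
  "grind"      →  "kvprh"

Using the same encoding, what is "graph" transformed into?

The shift depends on letter class: consonant m→q is +4, but vowel o→v is +7. Two shifts are in play — +7 for a/e/i/o/u, +4 for every other letter.
On graph: g(cons)+4=k, r(cons)+4=v, a(vowel)+7=h, p(cons)+4=t, h(cons)+4=l.

kvhtl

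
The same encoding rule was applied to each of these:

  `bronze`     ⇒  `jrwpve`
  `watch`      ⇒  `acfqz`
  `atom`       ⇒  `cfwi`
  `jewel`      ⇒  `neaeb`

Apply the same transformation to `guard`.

Each letter's alphabet position (a=0..z=25) is mapped through 7·x+2 mod 26 — an affine cipher.
For guard: g(6)→7·6+2≡18=s; u(20)→7·20+2≡12=m; a(0)→7·0+2≡2=c; r(17)→7·17+2≡17=r; d(3)→7·3+2≡23=x (all mod 26).

smcrx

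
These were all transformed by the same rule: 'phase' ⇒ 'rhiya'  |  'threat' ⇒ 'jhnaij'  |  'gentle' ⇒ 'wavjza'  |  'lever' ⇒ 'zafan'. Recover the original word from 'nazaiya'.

p(15)→r(17) and h(7)→h(7) fit y≡11x+8 (mod 26); the inverse of 11 mod 26 is 19. This is an affine cipher: with a=0,…,z=25, each position x becomes (11x+8) mod 26.
Reversing it on nazaiya: n(13)→19·(13−8)≡17=r; a(0)→19·(0−8)≡4=e; z(25)→19·(25−8)≡11=l; a(0)→19·(0−8)≡4=e; i(8)→19·(8−8)≡0=a; y(24)→19·(24−8)≡18=s; a(0)→19·(0−8)≡4=e (all mod 26).

release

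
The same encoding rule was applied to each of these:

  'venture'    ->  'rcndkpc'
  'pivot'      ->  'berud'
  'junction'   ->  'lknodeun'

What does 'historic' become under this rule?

xewdupeo

v(21)→r(17) and e(4)→c(2) fit y≡7x+0 (mod 26); the inverse of 7 mod 26 is 15. This is an affine cipher: with a=0,…,z=25, each position x becomes (7x+0) mod 26.
On historic: h(7)→7·7+0≡23=x; i(8)→7·8+0≡4=e; s(18)→7·18+0≡22=w; t(19)→7·19+0≡3=d; o(14)→7·14+0≡20=u; r(17)→7·17+0≡15=p; i(8)→7·8+0≡4=e; c(2)→7·2+0≡14=o (all mod 26).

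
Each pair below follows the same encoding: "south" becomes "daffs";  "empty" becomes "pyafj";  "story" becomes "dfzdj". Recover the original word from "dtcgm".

Shifts by position in south: pos 0: s→d (+11), pos 1: o→a (+12), pos 2: u→f (+11), pos 3: t→f (+12) — repeating every 2. It's a Vigenère-style cipher with numeric key [11,12]: position i shifts by key[i mod 2].
Reversing it on dtcgm: d−11=s, t−12=h, c−11=r, g−12=u, m−11=b.

shrub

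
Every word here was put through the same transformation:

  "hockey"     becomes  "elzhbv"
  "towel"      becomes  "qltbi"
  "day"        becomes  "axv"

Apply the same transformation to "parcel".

Compare letters: h→e is +23, o→l is +23, c→z is +23 — a constant shift. This is a Caesar cipher with shift 23.
For parcel: p+23=m, a+23=x, r+23=o, c+23=z, e+23=b, l+23=i.

mxozbi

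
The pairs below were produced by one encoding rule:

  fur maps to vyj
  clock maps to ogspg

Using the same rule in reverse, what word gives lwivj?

The output letters match the input read backwards, each shifted +4: fur reversed is ruf. Two steps: reverse the string, then apply a Caesar shift of +4.
Reversing it on lwivj: shift back: l−4=h, w−4=s, i−4=e, v−4=r, j−4=f → hserf; then reverse → fresh.

fresh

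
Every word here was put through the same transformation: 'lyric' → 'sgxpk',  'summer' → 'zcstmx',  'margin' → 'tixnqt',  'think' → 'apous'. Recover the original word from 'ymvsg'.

Shifts by position in lyric: pos 0: l→s (+7), pos 1: y→g (+8), pos 2: r→x (+6), pos 3: i→p (+7), pos 4: c→k (+8) — repeating every 3. A repeating key of period 3 is used — shifts +7, +8, +6 over and over.
Reversing it on ymvsg: y−7=r, m−8=e, v−6=p, s−7=l, g−8=y.

reply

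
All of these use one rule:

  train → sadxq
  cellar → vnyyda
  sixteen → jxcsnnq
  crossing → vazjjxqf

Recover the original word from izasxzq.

t(19)→s(18) and r(17)→a(0) fit y≡9x+3 (mod 26); the inverse of 9 mod 26 is 3. This is an affine cipher: with a=0,…,z=25, each position x becomes (9x+3) mod 26.
Decoding izasxzq: i(8)→3·(8−3)≡15=p; z(25)→3·(25−3)≡14=o; a(0)→3·(0−3)≡17=r; s(18)→3·(18−3)≡19=t; x(23)→3·(23−3)≡8=i; z(25)→3·(25−3)≡14=o; q(16)→3·(16−3)≡13=n (all mod 26).

portion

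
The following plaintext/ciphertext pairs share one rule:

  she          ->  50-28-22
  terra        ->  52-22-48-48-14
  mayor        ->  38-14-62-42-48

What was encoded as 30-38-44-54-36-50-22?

impulse

s(#19)→50 and h(#8)→28: differences scale by 2, so n = 2·pos + 12. With a=1..z=26, the number is 2·pos + 12.
Decoding 30-38-44-54-36-50-22: 30→(30−12)÷2=9=i, 38→(38−12)÷2=13=m, 44→(44−12)÷2=16=p, 54→(54−12)÷2=21=u, 36→(36−12)÷2=12=l, 50→(50−12)÷2=19=s, 22→(22−12)÷2=5=e.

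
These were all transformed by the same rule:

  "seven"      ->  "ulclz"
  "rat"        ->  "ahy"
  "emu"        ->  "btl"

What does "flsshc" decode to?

valley

Two steps: reverse the string, then apply a Caesar shift of +7.
Undoing it on flsshc: shift back: f−7=y, l−7=e, s−7=l, s−7=l, h−7=a, c−7=v → yellav; then reverse → valley.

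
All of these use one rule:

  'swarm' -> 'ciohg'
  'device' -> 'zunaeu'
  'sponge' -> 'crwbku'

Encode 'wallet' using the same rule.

s(18)→c(2) and w(22)→i(8) fit y≡21x+14 (mod 26); the inverse of 21 mod 26 is 5. This is an affine cipher: with a=0,…,z=25, each position x becomes (21x+14) mod 26.
Applying it to wallet: w(22)→21·22+14≡8=i; a(0)→21·0+14≡14=o; l(11)→21·11+14≡11=l; l(11)→21·11+14≡11=l; e(4)→21·4+14≡20=u; t(19)→21·19+14≡23=x (all mod 26).

iollux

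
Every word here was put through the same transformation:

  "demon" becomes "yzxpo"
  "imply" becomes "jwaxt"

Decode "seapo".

depth

Read the word backwards and shift each letter +11.
Undoing it on seapo: shift back: s−11=h, e−11=t, a−11=p, p−11=e, o−11=d → htped; then reverse → depth.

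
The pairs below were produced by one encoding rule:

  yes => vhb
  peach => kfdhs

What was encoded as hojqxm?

Two steps: reverse the string, then apply a Caesar shift of +3.
Decoding hojqxm: shift back: h−3=e, o−3=l, j−3=g, q−3=n, x−3=u, m−3=j → elgnuj; then reverse → jungle.

jungle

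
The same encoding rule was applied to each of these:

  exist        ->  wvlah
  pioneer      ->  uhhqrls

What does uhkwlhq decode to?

The output letters match the input read backwards, each shifted +3: exist reversed is tsixe. The word is reversed, then every letter is shifted forward by 3.
Decoding uhkwlhq: shift back: u−3=r, h−3=e, k−3=h, w−3=t, l−3=i, h−3=e, q−3=n → rehtien; then reverse → neither.

neither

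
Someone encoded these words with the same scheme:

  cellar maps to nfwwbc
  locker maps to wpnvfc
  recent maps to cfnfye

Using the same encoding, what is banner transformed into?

The shift depends on letter class: consonant c→n is +11, but vowel e→f is +1. Two shifts are in play — +1 for a/e/i/o/u, +11 for every other letter.
For banner: b(cons)+11=m, a(vowel)+1=b, n(cons)+11=y, n(cons)+11=y, e(vowel)+1=f, r(cons)+11=c.

mbyyfc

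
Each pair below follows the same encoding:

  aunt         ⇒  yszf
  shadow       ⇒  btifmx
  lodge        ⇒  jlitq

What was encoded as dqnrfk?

family

The output letters match the input read backwards, each shifted +5: aunt reversed is tnua. Read the word backwards and shift each letter +5.
Reversing it on dqnrfk: shift back: d−5=y, q−5=l, n−5=i, r−5=m, f−5=a, k−5=f → ylimaf; then reverse → family.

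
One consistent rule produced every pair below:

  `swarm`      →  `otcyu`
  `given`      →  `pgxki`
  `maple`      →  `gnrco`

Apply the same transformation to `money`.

agpqo

The output letters match the input read backwards, each shifted +2: swarm reversed is mraws. The word is reversed, then every letter is shifted forward by 2.
For money: reverse → yenom; then shift: y+2=a, e+2=g, n+2=p, o+2=q, m+2=o.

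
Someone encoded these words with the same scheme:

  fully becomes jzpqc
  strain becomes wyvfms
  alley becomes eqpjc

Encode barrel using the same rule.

ffvwiq

Shifts by position in fully: pos 0: f→j (+4), pos 1: u→z (+5), pos 2: l→p (+4), pos 3: l→q (+5) — repeating every 2. The shifts repeat in a cycle of length 2: positions 0,1,… shift by +4, +5, then the pattern repeats.
On barrel: b+4=f, a+5=f, r+4=v, r+5=w, e+4=i, l+5=q.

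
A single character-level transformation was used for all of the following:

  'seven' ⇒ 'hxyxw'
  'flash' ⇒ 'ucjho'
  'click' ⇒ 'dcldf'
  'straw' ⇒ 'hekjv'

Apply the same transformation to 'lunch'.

s(18)→h(7) and e(4)→x(23) fit y≡23x+9 (mod 26); the inverse of 23 mod 26 is 17. Treating letters as 0–25, the rule is x ↦ 23x + 9 (mod 26).
For lunch: l(11)→23·11+9≡2=c; u(20)→23·20+9≡1=b; n(13)→23·13+9≡22=w; c(2)→23·2+9≡3=d; h(7)→23·7+9≡14=o (all mod 26).

cbwdo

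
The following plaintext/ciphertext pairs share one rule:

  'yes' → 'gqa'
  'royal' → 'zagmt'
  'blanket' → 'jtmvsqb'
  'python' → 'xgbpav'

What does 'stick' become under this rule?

abuks

The shift depends on letter class: consonant y→g is +8, but vowel e→q is +12. Two shifts are in play — +12 for a/e/i/o/u, +8 for every other letter.
For stick: s(cons)+8=a, t(cons)+8=b, i(vowel)+12=u, c(cons)+8=k, k(cons)+8=s.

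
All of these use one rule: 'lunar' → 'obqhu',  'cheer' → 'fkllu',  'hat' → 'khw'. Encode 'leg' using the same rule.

Vowels shift forward by 7 and consonants shift forward by 3.
On leg: l(cons)+3=o, e(vowel)+7=l, g(cons)+3=j.

olj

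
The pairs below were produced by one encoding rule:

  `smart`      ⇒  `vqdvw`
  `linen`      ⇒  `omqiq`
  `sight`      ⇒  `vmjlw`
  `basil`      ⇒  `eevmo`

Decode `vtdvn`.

Shifts by position in smart: pos 0: s→v (+3), pos 1: m→q (+4), pos 2: a→d (+3), pos 3: r→v (+4) — repeating every 2. A repeating key of period 2 is used — shifts +3, +4 over and over.
Undoing it on vtdvn: v−3=s, t−4=p, d−3=a, v−4=r, n−3=k.

spark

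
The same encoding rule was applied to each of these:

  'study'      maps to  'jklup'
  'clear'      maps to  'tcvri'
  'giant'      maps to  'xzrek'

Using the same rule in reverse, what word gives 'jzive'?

siren

Compare letters: s→j is +17, t→k is +17, u→l is +17 — a constant shift. Each letter is shifted forward by 17 in the alphabet (a Caesar shift of +17).
Reversing it on jzive: j−17=s, z−17=i, i−17=r, v−17=e, e−17=n.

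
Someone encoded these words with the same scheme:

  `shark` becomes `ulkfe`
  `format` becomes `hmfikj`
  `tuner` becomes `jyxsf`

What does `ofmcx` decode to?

crown

s(18)→u(20) and h(7)→l(11) fit y≡15x+10 (mod 26); the inverse of 15 mod 26 is 7. Each letter's alphabet position (a=0..z=25) is mapped through 15·x+10 mod 26 — an affine cipher.
Undoing it on ofmcx: o(14)→7·(14−10)≡2=c; f(5)→7·(5−10)≡17=r; m(12)→7·(12−10)≡14=o; c(2)→7·(2−10)≡22=w; x(23)→7·(23−10)≡13=n (all mod 26).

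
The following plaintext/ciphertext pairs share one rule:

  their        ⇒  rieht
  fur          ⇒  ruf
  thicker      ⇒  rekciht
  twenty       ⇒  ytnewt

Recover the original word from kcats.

The word is simply reversed.
Decoding kcats: then reverse → stack.

stack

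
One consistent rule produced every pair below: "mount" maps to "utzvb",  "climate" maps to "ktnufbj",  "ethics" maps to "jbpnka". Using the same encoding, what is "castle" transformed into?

Vowels shift forward by 5 and consonants shift forward by 8.
Applying it to castle: c(cons)+8=k, a(vowel)+5=f, s(cons)+8=a, t(cons)+8=b, l(cons)+8=t, e(vowel)+5=j.

kfabtj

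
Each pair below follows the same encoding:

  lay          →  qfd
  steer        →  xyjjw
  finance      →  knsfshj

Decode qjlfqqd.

legally

Compare letters: l→q is +5, a→f is +5, y→d is +5 — a constant shift. It's a constant shift of +5 (ROT5).
Undoing it on qjlfqqd: q−5=l, j−5=e, l−5=g, f−5=a, q−5=l, q−5=l, d−5=y.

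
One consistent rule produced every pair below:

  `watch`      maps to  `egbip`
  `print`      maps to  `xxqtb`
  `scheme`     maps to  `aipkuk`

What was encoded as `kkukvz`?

cement

A repeating key of period 2 is used — shifts +8, +6 over and over.
Undoing it on kkukvz: k−8=c, k−6=e, u−8=m, k−6=e, v−8=n, z−6=t.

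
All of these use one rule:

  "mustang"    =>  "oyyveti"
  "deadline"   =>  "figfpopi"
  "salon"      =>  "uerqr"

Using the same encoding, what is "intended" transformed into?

Shifts by position in mustang: pos 0: m→o (+2), pos 1: u→y (+4), pos 2: s→y (+6), pos 3: t→v (+2), pos 4: a→e (+4), pos 5: n→t (+6) — repeating every 3. The shifts repeat in a cycle of length 3: positions 0,1,… shift by +2, +4, +6, then the pattern repeats.
For intended: i+2=k, n+4=r, t+6=z, e+2=g, n+4=r, d+6=j, e+2=g, d+4=h.

krzgrjgh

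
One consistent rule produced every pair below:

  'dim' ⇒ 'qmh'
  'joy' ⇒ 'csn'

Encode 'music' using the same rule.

The output letters match the input read backwards, each shifted +4: dim reversed is mid. The word is reversed, then every letter is shifted forward by 4.
Applying it to music: reverse → cisum; then shift: c+4=g, i+4=m, s+4=w, u+4=y, m+4=q.

gmwyq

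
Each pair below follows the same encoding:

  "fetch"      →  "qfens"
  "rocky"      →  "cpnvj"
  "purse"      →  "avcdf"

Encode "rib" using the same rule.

Two shifts are in play — +1 for a/e/i/o/u, +11 for every other letter.
Applying it to rib: r(cons)+11=c, i(vowel)+1=j, b(cons)+11=m.

cjm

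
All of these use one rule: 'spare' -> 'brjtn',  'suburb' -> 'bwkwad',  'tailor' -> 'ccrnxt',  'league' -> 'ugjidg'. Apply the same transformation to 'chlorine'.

ljuqakwg

Shifts by position in spare: pos 0: s→b (+9), pos 1: p→r (+2), pos 2: a→j (+9), pos 3: r→t (+2) — repeating every 2. It's a Vigenère-style cipher with numeric key [9,2]: position i shifts by key[i mod 2].
Applying it to chlorine: c+9=l, h+2=j, l+9=u, o+2=q, r+9=a, i+2=k, n+9=w, e+2=g.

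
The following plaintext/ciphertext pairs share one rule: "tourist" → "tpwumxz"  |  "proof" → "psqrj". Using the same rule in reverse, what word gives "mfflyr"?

medium

In tourist: t→t is +0, o→p is +1, u→w is +2, r→u is +3 — the shift increases by 1 each position. Each letter shifts forward by its position index (0, 1, 2, …) — the shift grows by one for each successive letter.
Undoing it on mfflyr: m−0=m, f−1=e, f−2=d, l−3=i, y−4=u, r−5=m.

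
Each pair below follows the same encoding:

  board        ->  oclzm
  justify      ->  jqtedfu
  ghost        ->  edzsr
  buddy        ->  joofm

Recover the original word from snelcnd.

scratch

The output letters match the input read backwards, each shifted +11: board reversed is draob. The word is reversed, then every letter is shifted forward by 11.
Undoing it on snelcnd: shift back: s−11=h, n−11=c, e−11=t, l−11=a, c−11=r, n−11=c, d−11=s → hctarcs; then reverse → scratch.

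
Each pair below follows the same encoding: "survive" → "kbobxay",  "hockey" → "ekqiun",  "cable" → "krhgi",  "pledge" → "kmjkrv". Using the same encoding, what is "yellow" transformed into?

currke

The output letters match the input read backwards, each shifted +6: survive reversed is evivrus. The word is reversed, then every letter is shifted forward by 6.
On yellow: reverse → wolley; then shift: w+6=c, o+6=u, l+6=r, l+6=r, e+6=k, y+6=e.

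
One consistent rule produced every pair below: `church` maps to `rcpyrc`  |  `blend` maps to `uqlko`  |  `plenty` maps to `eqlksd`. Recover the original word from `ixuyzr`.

fabric

c(2)→r(17) and h(7)→c(2) fit y≡23x+23 (mod 26); the inverse of 23 mod 26 is 17. This is an affine cipher: with a=0,…,z=25, each position x becomes (23x+23) mod 26.
Reversing it on ixuyzr: i(8)→17·(8−23)≡5=f; x(23)→17·(23−23)≡0=a; u(20)→17·(20−23)≡1=b; y(24)→17·(24−23)≡17=r; z(25)→17·(25−23)≡8=i; r(17)→17·(17−23)≡2=c (all mod 26).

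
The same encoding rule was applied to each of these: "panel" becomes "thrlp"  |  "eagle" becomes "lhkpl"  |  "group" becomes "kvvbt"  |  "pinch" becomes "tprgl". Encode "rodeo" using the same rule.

vvhlv

The shift depends on letter class: consonant p→t is +4, but vowel a→h is +7. The rule splits by letter class: vowels +7, consonants +4.
Applying it to rodeo: r(cons)+4=v, o(vowel)+7=v, d(cons)+4=h, e(vowel)+7=l, o(vowel)+7=v.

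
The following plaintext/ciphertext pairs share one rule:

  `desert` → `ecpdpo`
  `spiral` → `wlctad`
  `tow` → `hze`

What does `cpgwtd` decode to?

silver

Two steps: reverse the string, then apply a Caesar shift of +11.
Decoding cpgwtd: shift back: c−11=r, p−11=e, g−11=v, w−11=l, t−11=i, d−11=s → revlis; then reverse → silver.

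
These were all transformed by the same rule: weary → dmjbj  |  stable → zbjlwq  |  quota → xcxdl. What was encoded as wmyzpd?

pepper

Letter i (0-indexed) is shifted by i+7, so successive shifts are 7, 8, 9, ….
Decoding wmyzpd: w−7=p, m−8=e, y−9=p, z−10=p, p−11=e, d−12=r.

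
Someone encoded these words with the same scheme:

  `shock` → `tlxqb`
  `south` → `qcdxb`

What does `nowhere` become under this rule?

nanqfxw

The word is reversed, then every letter is shifted forward by 9.
On nowhere: reverse → erehwon; then shift: e+9=n, r+9=a, e+9=n, h+9=q, w+9=f, o+9=x, n+9=w.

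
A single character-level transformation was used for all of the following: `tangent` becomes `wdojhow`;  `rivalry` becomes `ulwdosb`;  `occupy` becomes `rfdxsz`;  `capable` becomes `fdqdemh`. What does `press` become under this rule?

Shifts by position in tangent: pos 0: t→w (+3), pos 1: a→d (+3), pos 2: n→o (+1), pos 3: g→j (+3), pos 4: e→h (+3), pos 5: n→o (+1) — repeating every 3. The shifts repeat in a cycle of length 3: positions 0,1,… shift by +3, +3, +1, then the pattern repeats.
For press: p+3=s, r+3=u, e+1=f, s+3=v, s+3=v.

sufvv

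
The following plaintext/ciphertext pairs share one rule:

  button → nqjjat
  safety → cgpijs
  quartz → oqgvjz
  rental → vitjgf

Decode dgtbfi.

b(1)→n(13) and u(20)→q(16) fit y≡7x+6 (mod 26); the inverse of 7 mod 26 is 15. This is an affine cipher: with a=0,…,z=25, each position x becomes (7x+6) mod 26.
Reversing it on dgtbfi: d(3)→15·(3−6)≡7=h; g(6)→15·(6−6)≡0=a; t(19)→15·(19−6)≡13=n; b(1)→15·(1−6)≡3=d; f(5)→15·(5−6)≡11=l; i(8)→15·(8−6)≡4=e (all mod 26).

handle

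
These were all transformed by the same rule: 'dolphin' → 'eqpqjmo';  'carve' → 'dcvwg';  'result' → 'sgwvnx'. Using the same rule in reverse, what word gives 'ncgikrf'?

Shifts by position in dolphin: pos 0: d→e (+1), pos 1: o→q (+2), pos 2: l→p (+4), pos 3: p→q (+1), pos 4: h→j (+2), pos 5: i→m (+4) — repeating every 3. It's a Vigenère-style cipher with numeric key [1,2,4]: position i shifts by key[i mod 3].
Undoing it on ncgikrf: n−1=m, c−2=a, g−4=c, i−1=h, k−2=i, r−4=n, f−1=e.

machine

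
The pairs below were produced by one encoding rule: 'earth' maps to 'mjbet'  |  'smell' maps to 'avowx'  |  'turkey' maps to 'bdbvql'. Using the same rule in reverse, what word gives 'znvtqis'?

Letter i (0-indexed) is shifted by i+8, so successive shifts are 8, 9, 10, ….
Reversing it on znvtqis: z−8=r, n−9=e, v−10=l, t−11=i, q−12=e, i−13=v, s−14=e.

relieve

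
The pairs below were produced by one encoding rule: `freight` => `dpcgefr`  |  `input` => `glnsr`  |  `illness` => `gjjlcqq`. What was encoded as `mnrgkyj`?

Compare letters: f→d is +24, r→p is +24, e→c is +24 — a constant shift. Every letter moves 24 places later in the alphabet, wrapping around z→a.
Undoing it on mnrgkyj: m−24=o, n−24=p, r−24=t, g−24=i, k−24=m, y−24=a, j−24=l.

optimal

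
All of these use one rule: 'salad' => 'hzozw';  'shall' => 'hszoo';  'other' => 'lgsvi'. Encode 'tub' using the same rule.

Each pair mirrors across the alphabet (s↔h, a↔z, l↔o): positions sum to 25. Each letter is replaced by its mirror in the alphabet: a↔z, b↔y, c↔x, and so on (the Atbash cipher).
Applying it to tub: t↔g, u↔f, b↔y.

gfy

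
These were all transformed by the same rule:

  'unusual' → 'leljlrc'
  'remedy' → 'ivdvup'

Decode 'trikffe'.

Compare letters: u→l is +17, n→e is +17, u→l is +17 — a constant shift. It's a constant shift of +17 (ROT17).
Reversing it on trikffe: t−17=c, r−17=a, i−17=r, k−17=t, f−17=o, f−17=o, e−17=n.

cartoon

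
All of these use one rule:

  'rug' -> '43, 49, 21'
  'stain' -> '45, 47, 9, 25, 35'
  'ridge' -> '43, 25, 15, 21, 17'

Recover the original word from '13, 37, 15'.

cod

r(#18)→43 and u(#21)→49: differences scale by 2, so n = 2·pos + 7. Each letter becomes 2×(its alphabet position, a=1..z=26) + 7.
Decoding 13, 37, 15: 13→(13−7)÷2=3=c, 37→(37−7)÷2=15=o, 15→(15−7)÷2=4=d.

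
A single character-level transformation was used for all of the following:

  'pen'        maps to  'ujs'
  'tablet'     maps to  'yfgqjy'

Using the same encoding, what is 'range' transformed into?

wfslj

Compare letters: p→u is +5, e→j is +5, n→s is +5 — a constant shift. Every letter moves 5 places later in the alphabet, wrapping around z→a.
For range: r+5=w, a+5=f, n+5=s, g+5=l, e+5=j.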